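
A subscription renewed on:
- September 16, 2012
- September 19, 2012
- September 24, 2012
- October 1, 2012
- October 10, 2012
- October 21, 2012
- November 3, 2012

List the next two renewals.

The spacing grows by 2 each time: 3, 5, 7, 9, 11, 13 days.
Next gap: 15 days. November 3, 2012 + 15 days = November 18, 2012.
Next gap: 17 days. November 18, 2012 + 17 days = December 5, 2012.

November 18, 2012; December 5, 2012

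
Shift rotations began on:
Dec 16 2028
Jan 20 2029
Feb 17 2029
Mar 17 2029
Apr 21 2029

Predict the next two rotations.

May 19 2029, Jun 16 2029

All dates are Saturdays, 35, 28, 28, 35 days apart.
Specifically, the 3rd Saturday of each month.
3rd Saturday of May 2029: May 19 2029.
June 2029 — 3rd Saturday is Jun 16 2029.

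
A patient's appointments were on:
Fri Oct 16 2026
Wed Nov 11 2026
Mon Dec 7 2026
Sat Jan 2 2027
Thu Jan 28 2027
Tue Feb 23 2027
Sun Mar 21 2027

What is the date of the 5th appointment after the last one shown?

Thu Jul 29 2027

The spacing is 26, 26, 26, 26, 26, 26 days — always 26 days.
Sun Mar 21 2027 + 26 days = Fri Apr 16 2027.
Fri Apr 16 2027 + 26 days = Wed May 12 2027.
Wed May 12 2027 + 26 days = Mon Jun 7 2027.
Mon Jun 7 2027 + 26 days = Sat Jul 3 2027.
Sat Jul 3 2027 + 26 days = Thu Jul 29 2027.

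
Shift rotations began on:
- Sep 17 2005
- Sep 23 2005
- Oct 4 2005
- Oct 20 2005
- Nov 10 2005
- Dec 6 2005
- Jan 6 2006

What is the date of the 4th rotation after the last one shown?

Intervals are 6, 11, 16, 21, 26, 31 days — an arithmetic progression with common difference 5.
Next gap: 36 days. Jan 6 2006 + 36 days = Feb 11 2006.
Next gap: 41 days. Feb 11 2006 + 41 days = Mar 24 2006.
Next gap: 46 days. Mar 24 2006 + 46 days = May 9 2006.
Next gap: 51 days. May 9 2006 + 51 days = Jun 29 2006.

Jun 29 2006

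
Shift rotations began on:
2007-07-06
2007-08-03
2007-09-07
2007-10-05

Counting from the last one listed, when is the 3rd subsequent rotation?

All dates are Fridays, 28, 35, 28 days apart.
Specifically, the 1st Friday of each month.
1st Friday of November 2007: 2007-11-02.
December 2007 — 1st Friday is 2007-12-07.
January 2008 — 1st Friday is 2008-01-04.

2008-01-04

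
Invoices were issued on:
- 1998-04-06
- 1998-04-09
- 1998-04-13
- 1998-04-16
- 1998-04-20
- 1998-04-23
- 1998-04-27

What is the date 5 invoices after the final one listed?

1998-05-14

The gap pattern 3, 4, 3, 4, 3, 4 repeats every 2 events.
These are the Mondays and Thursdays of each week.
Next Thursday: 1998-04-30.
Next Monday: 1998-05-04.
Next Thursday: 1998-05-07.
Next Monday: 1998-05-11.
Next Thursday: 1998-05-14.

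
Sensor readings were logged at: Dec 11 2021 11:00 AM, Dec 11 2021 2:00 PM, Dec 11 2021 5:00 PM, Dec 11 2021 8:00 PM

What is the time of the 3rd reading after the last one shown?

Gaps: 3, 3, 3 hours — each event is 3 hours after the previous one.
Dec 11 2021 8:00 PM + 3 h = Dec 11 2021 11:00 PM.
Dec 11 2021 11:00 PM + 3 h = Dec 12 2021 2:00 AM.
Dec 12 2021 2:00 AM + 3 h = Dec 12 2021 5:00 AM.

Dec 12 2021 5:00 AM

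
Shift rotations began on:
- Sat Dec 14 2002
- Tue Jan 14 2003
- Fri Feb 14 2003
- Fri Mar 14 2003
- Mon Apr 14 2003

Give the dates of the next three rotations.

Wed May 14 2003, Sat Jun 14 2003, Mon Jul 14 2003

Each date is the 14th; the gaps (31, 31, 28, 31) track the month lengths.
The rule is the 14th of each month.
May 2003: Wed May 14 2003.
Next: June 2003 → Sat Jun 14 2003.
July 2003: Mon Jul 14 2003.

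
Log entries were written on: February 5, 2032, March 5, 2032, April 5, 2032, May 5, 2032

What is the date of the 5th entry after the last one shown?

The day-of-month is always 5 (29, 31, 30 days between events).
So this recurs on the 5th of each month.
Next: June 2032 → June 5, 2032.
Next: July 2032 → July 5, 2032.
Next: August 2032 → August 5, 2032.
September 2032: September 5, 2032.
October 2032: October 5, 2032.

October 5, 2032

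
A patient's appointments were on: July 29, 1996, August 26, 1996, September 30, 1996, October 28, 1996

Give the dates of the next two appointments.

All Mondays; the gaps (28, 35, 28) vary with month length.
This is the last Monday of each month.
Last Monday of November 1996: November 25, 1996.
December 1996 ends with Monday December 30, 1996.

November 25, 1996; December 30, 1996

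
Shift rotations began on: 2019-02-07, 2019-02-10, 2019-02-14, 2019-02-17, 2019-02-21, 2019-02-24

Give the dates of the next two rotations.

2019-02-28, 2019-03-03

Gaps: 3, 4, 3, 4, 3 days — not constant, but cyclic with period 2.
The events fall on every Thursday and Sunday.
The following Thursday is 2019-02-28.
The following Sunday is 2019-03-03.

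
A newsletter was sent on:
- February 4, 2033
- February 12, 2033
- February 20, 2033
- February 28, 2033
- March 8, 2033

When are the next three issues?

March 16, 2033; March 24, 2033; April 1, 2033

Every event comes 8 days after the last (8, 8, 8, 8).
March 8, 2033 + 8 days = March 16, 2033.
March 16, 2033 + 8 days = March 24, 2033.
March 24, 2033 + 8 days = April 1, 2033.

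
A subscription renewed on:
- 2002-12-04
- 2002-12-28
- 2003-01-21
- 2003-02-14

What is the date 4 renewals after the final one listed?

The spacing is 24, 24, 24 days — always 24 days.
2003-02-14 + 24 days = 2003-03-10.
2003-03-10 + 24 days = 2003-04-03.
2003-04-03 + 24 days = 2003-04-27.
2003-04-27 + 24 days = 2003-05-21.

2003-05-21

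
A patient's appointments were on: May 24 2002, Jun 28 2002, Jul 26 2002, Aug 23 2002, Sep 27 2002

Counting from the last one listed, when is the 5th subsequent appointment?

These are Fridays at 28- or 35-day spacing (35, 28, 28, 35).
The pattern: 4th Friday of the month.
October 2002 — 4th Friday is Oct 25 2002.
November 2002 — 4th Friday is Nov 22 2002.
December 2002 — 4th Friday is Dec 27 2002.
January 2003 — 4th Friday is Jan 24 2003.
February 2003 — 4th Friday is Feb 28 2003.

Feb 28 2003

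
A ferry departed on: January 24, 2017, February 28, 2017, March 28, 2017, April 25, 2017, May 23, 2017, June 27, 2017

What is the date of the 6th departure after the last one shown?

Gaps: 35, 28, 28, 28, 35 days — a mix of 28 and 35. Every date is a Tuesday.
Each is the 4th Tuesday of its month.
July 2017 — 4th Tuesday is July 25, 2017.
August 2017 — 4th Tuesday is August 22, 2017.
September 2017 — 4th Tuesday is September 26, 2017.
4th Tuesday of October 2017: October 24, 2017.
4th Tuesday of November 2017: November 28, 2017.
4th Tuesday of December 2017: December 26, 2017.

December 26, 2017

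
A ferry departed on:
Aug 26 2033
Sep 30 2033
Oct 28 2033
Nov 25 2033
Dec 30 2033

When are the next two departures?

Jan 27 2034, Feb 24 2034

All Fridays; the gaps (35, 28, 28, 35) vary with month length.
This is the last Friday of each month.
Last Friday of January 2034: Jan 27 2034.
Last Friday of February 2034: Feb 24 2034.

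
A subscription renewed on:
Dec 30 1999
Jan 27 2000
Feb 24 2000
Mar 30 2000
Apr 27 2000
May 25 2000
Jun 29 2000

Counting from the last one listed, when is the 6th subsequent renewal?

Dec 28 2000

Every date is a Thursday; gaps 28, 28, 35, 28, 28, 35 days.
Each is the last Thursday of its month (at least one falls on the 29th or later, ruling out '4th Thursday').
July 2000 ends with Thursday Jul 27 2000.
Last Thursday of August 2000: Aug 31 2000.
Last Thursday of September 2000: Sep 28 2000.
Last Thursday of October 2000: Oct 26 2000.
November 2000 ends with Thursday Nov 30 2000.
Last Thursday of December 2000: Dec 28 2000.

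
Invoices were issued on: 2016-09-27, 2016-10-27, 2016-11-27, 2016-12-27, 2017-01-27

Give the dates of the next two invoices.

The day-of-month is always 27 (30, 31, 30, 31 days between events).
So this recurs on the 27th of each month.
Next: February 2017 → 2017-02-27.
March 2017: 2017-03-27.

2017-02-27, 2017-03-27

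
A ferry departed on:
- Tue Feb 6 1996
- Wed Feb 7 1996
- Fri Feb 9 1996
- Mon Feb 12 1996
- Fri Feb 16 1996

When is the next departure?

Wed Feb 21 1996

The spacing grows by 1 each time: 1, 2, 3, 4 days.
Next gap: 5 days. Fri Feb 16 1996 + 5 days = Wed Feb 21 1996.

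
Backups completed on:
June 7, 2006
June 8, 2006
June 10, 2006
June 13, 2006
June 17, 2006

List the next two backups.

The spacing grows by 1 each time: 1, 2, 3, 4 days.
Next gap: 5 days. June 17, 2006 + 5 days = June 22, 2006.
Next gap: 6 days. June 22, 2006 + 6 days = June 28, 2006.

June 22, 2006; June 28, 2006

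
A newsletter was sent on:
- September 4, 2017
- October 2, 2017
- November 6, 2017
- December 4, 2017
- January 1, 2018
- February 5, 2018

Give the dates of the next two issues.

All dates are Mondays, 28, 35, 28, 28, 35 days apart.
Specifically, the 1st Monday of each month.
1st Monday of March 2018: March 5, 2018.
April 2018 — 1st Monday is April 2, 2018.

March 5, 2018; April 2, 2018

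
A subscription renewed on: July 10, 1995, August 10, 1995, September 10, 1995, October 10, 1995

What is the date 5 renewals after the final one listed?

The day-of-month is always 10 (31, 31, 30 days between events).
So this recurs on the 10th of each month.
Next: November 1995 → November 10, 1995.
Next: December 1995 → December 10, 1995.
Next: January 1996 → January 10, 1996.
February 1996: February 10, 1996.
Next: March 1996 → March 10, 1996.

March 10, 1996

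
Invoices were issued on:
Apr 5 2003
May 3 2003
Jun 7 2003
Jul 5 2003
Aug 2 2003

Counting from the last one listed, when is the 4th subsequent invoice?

All dates are Saturdays, 28, 35, 28, 28 days apart.
Specifically, the 1st Saturday of each month.
1st Saturday of September 2003: Sep 6 2003.
1st Saturday of October 2003: Oct 4 2003.
1st Saturday of November 2003: Nov 1 2003.
1st Saturday of December 2003: Dec 6 2003.

Dec 6 2003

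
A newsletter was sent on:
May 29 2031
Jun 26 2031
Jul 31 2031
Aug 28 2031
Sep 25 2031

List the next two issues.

Oct 30 2031, Nov 27 2031

These are Thursdays with 28, 35, 28, 28-day gaps.
Each is the final Thursday of its month — May 29 2031 is past the 28th, so '4th Thursday' doesn't fit.
October 2031 ends with Thursday Oct 30 2031.
November 2031 ends with Thursday Nov 27 2031.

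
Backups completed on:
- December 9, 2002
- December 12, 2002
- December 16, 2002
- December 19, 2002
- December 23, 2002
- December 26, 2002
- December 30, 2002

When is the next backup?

Every event lands on a Monday or Thursday (gaps cycle 3, 4, 3, 4, 3, 4).
So the schedule is: every Monday and Thursday.
The following Thursday is January 2, 2003.

January 2, 2003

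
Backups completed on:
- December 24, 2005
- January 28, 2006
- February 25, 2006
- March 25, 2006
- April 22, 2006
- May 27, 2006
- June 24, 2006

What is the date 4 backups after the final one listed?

These are Saturdays at 28- or 35-day spacing (35, 28, 28, 28, 35, 28).
The pattern: 4th Saturday of the month.
July 2006 — 4th Saturday is July 22, 2006.
August 2006 — 4th Saturday is August 26, 2006.
4th Saturday of September 2006: September 23, 2006.
4th Saturday of October 2006: October 28, 2006.

October 28, 2006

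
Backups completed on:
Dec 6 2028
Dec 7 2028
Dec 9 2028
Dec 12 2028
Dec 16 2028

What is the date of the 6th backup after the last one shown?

The spacing grows by 1 each time: 1, 2, 3, 4 days.
Next gap: 5 days. Dec 16 2028 + 5 days = Dec 21 2028.
Next gap: 6 days. Dec 21 2028 + 6 days = Dec 27 2028.
Next gap: 7 days. Dec 27 2028 + 7 days = Jan 3 2029.
Next gap: 8 days. Jan 3 2029 + 8 days = Jan 11 2029.
Next gap: 9 days. Jan 11 2029 + 9 days = Jan 20 2029.
Next gap: 10 days. Jan 20 2029 + 10 days = Jan 30 2029.

Jan 30 2029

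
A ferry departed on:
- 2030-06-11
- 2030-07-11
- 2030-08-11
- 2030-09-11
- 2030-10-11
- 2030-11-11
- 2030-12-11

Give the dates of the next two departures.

2031-01-11, 2031-02-11

Each date is the 11th; the gaps (30, 31, 31, 30, 31, 30) track the month lengths.
The rule is the 11th of each month.
January 2031: 2031-01-11.
February 2031: 2031-02-11.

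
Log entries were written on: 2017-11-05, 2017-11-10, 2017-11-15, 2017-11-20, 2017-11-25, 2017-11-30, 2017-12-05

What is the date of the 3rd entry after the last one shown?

The spacing is 5, 5, 5, 5, 5, 5 days — always 5 days.
2017-12-05 + 5 days = 2017-12-10.
2017-12-10 + 5 days = 2017-12-15.
2017-12-15 + 5 days = 2017-12-20.

2017-12-20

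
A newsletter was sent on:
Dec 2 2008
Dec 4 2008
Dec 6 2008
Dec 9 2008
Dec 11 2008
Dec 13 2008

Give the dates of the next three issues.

Dec 16 2008, Dec 18 2008, Dec 20 2008

Every event lands on a Tuesday or Thursday or Saturday (gaps cycle 2, 2, 3, 2, 2).
So the schedule is: every Tuesday, Thursday and Saturday.
Next Tuesday: Dec 16 2008.
Next Thursday: Dec 18 2008.
The following Saturday is Dec 20 2008.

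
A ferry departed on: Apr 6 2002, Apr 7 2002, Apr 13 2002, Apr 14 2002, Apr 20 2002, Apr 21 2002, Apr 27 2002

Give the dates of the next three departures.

The gap pattern 1, 6, 1, 6, 1, 6 repeats every 2 events.
These are the Saturdays and Sundays of each week.
The following Sunday is Apr 28 2002.
The following Saturday is May 4 2002.
The following Sunday is May 5 2002.

Apr 28 2002, May 4 2002, May 5 2002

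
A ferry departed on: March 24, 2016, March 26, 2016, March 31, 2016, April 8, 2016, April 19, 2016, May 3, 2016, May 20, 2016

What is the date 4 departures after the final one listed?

August 26, 2016

Intervals are 2, 5, 8, 11, 14, 17 days — an arithmetic progression with common difference 3.
Next gap: 20 days. May 20, 2016 + 20 days = June 9, 2016.
Next gap: 23 days. June 9, 2016 + 23 days = July 2, 2016.
Next gap: 26 days. July 2, 2016 + 26 days = July 28, 2016.
Next gap: 29 days. July 28, 2016 + 29 days = August 26, 2016.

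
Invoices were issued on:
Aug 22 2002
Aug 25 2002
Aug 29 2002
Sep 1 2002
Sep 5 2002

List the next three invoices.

Sep 8 2002, Sep 12 2002, Sep 15 2002

Gaps: 3, 4, 3, 4 days — not constant, but cyclic with period 2.
The events fall on every Thursday and Sunday.
The following Sunday is Sep 8 2002.
The following Thursday is Sep 12 2002.
The following Sunday is Sep 15 2002.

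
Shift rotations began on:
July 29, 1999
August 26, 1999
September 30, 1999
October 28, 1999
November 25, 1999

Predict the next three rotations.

December 30, 1999; January 27, 2000; February 24, 2000

All Thursdays; the gaps (28, 35, 28, 28) vary with month length.
This is the last Thursday of each month.
Last Thursday of December 1999: December 30, 1999.
Last Thursday of January 2000: January 27, 2000.
February 2000 ends with Thursday February 24, 2000.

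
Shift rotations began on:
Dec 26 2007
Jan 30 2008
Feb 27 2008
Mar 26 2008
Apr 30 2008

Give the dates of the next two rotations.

These are Wednesdays with 35, 28, 28, 35-day gaps.
Each is the final Wednesday of its month — Jan 30 2008 is past the 28th, so '4th Wednesday' doesn't fit.
May 2008 ends with Wednesday May 28 2008.
Last Wednesday of June 2008: Jun 25 2008.

May 28 2008, Jun 25 2008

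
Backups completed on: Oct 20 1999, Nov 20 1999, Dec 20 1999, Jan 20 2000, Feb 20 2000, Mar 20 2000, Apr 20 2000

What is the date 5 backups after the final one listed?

Sep 20 2000

The day-of-month is always 20 (31, 30, 31, 31, 29, 31 days between events).
So this recurs on the 20th of each month.
Next: May 2000 → May 20 2000.
Next: June 2000 → Jun 20 2000.
Next: July 2000 → Jul 20 2000.
Next: August 2000 → Aug 20 2000.
Next: September 2000 → Sep 20 2000.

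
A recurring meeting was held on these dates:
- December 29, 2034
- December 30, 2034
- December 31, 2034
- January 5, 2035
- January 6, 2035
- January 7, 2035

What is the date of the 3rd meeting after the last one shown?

Gaps: 1, 1, 5, 1, 1 days — not constant, but cyclic with period 3.
The events fall on every Friday, Saturday and Sunday.
Next Friday: January 12, 2035.
The following Saturday is January 13, 2035.
Next Sunday: January 14, 2035.

January 14, 2035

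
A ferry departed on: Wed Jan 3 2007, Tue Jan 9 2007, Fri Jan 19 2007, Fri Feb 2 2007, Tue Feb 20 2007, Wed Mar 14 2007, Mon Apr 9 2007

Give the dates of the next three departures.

The spacing grows by 4 each time: 6, 10, 14, 18, 22, 26 days.
Next gap: 30 days. Mon Apr 9 2007 + 30 days = Wed May 9 2007.
Next gap: 34 days. Wed May 9 2007 + 34 days = Tue Jun 12 2007.
Next gap: 38 days. Tue Jun 12 2007 + 38 days = Fri Jul 20 2007.

Wed May 9 2007, Tue Jun 12 2007, Fri Jul 20 2007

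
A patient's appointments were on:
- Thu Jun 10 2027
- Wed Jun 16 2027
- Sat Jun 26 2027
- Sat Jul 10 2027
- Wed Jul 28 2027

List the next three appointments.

The spacing grows by 4 each time: 6, 10, 14, 18 days.
Next gap: 22 days. Wed Jul 28 2027 + 22 days = Thu Aug 19 2027.
Next gap: 26 days. Thu Aug 19 2027 + 26 days = Tue Sep 14 2027.
Next gap: 30 days. Tue Sep 14 2027 + 30 days = Thu Oct 14 2027.

Thu Aug 19 2027, Tue Sep 14 2027, Thu Oct 14 2027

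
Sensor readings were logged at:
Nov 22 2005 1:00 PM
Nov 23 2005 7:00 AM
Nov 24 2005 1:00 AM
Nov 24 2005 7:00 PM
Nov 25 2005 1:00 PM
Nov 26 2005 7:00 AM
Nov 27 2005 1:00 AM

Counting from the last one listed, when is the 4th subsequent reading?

Nov 30 2005 1:00 AM

Spacing: 18, 18, 18, 18, 18, 18 h — constant 18 h.
Nov 27 2005 1:00 AM + 18 h = Nov 27 2005 7:00 PM.
Nov 27 2005 7:00 PM + 18 h = Nov 28 2005 1:00 PM.
Nov 28 2005 1:00 PM + 18 h = Nov 29 2005 7:00 AM.
Nov 29 2005 7:00 AM + 18 h = Nov 30 2005 1:00 AM.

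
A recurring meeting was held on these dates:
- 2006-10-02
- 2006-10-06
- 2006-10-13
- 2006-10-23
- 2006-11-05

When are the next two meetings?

The spacing grows by 3 each time: 4, 7, 10, 13 days.
Next gap: 16 days. 2006-11-05 + 16 days = 2006-11-21.
Next gap: 19 days. 2006-11-21 + 19 days = 2006-12-10.

2006-11-21, 2006-12-10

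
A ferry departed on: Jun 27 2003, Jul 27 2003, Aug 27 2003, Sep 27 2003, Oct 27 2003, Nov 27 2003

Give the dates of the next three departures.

Gaps: 30, 31, 31, 30, 31 days — not constant. Every event is on the 27th of the month.
Pattern: the 27th of each month.
December 2003: Dec 27 2003.
January 2004: Jan 27 2004.
February 2004: Feb 27 2004.

Dec 27 2003, Jan 27 2004, Feb 27 2004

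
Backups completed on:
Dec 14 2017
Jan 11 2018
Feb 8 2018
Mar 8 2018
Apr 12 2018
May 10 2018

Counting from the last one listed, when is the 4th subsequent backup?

Sep 13 2018

All dates are Thursdays, 28, 28, 28, 35, 28 days apart.
Specifically, the 2nd Thursday of each month.
June 2018 — 2nd Thursday is Jun 14 2018.
2nd Thursday of July 2018: Jul 12 2018.
August 2018 — 2nd Thursday is Aug 9 2018.
September 2018 — 2nd Thursday is Sep 13 2018.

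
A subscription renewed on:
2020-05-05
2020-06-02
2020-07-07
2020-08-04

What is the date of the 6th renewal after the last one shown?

2021-02-02

Gaps: 28, 35, 28 days — a mix of 28 and 35. Every date is a Tuesday.
Each is the 1st Tuesday of its month.
1st Tuesday of September 2020: 2020-09-01.
1st Tuesday of October 2020: 2020-10-06.
1st Tuesday of November 2020: 2020-11-03.
December 2020 — 1st Tuesday is 2020-12-01.
1st Tuesday of January 2021: 2021-01-05.
1st Tuesday of February 2021: 2021-02-02.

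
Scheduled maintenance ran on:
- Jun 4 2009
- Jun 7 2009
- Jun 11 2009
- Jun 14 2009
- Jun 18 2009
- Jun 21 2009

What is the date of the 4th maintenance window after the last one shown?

Jul 5 2009

The gap pattern 3, 4, 3, 4, 3 repeats every 2 events.
These are the Thursdays and Sundays of each week.
The following Thursday is Jun 25 2009.
Next Sunday: Jun 28 2009.
Next Thursday: Jul 2 2009.
Next Sunday: Jul 5 2009.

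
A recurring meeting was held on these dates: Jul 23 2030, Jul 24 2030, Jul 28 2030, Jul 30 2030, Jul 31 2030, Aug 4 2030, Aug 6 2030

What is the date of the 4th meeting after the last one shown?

The gap pattern 1, 4, 2, 1, 4, 2 repeats every 3 events.
These are the Tuesdays, Wednesdays and Sundays of each week.
Next Wednesday: Aug 7 2030.
The following Sunday is Aug 11 2030.
The following Tuesday is Aug 13 2030.
Next Wednesday: Aug 14 2030.

Aug 14 2030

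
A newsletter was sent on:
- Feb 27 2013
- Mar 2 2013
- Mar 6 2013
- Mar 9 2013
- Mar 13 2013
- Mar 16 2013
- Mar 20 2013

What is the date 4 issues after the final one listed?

Apr 3 2013

The gap pattern 3, 4, 3, 4, 3, 4 repeats every 2 events.
These are the Wednesdays and Saturdays of each week.
The following Saturday is Mar 23 2013.
Next Wednesday: Mar 27 2013.
The following Saturday is Mar 30 2013.
Next Wednesday: Apr 3 2013.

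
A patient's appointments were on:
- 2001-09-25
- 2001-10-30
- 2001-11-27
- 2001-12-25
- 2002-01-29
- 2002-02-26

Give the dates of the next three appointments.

2002-03-26, 2002-04-30, 2002-05-28

These are Tuesdays with 35, 28, 28, 35, 28-day gaps.
Each is the final Tuesday of its month — 2001-10-30 is past the 28th, so '4th Tuesday' doesn't fit.
Last Tuesday of March 2002: 2002-03-26.
April 2002 ends with Tuesday 2002-04-30.
May 2002 ends with Tuesday 2002-05-28.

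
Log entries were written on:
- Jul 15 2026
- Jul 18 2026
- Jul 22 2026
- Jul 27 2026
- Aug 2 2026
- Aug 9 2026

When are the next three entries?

Aug 17 2026, Aug 26 2026, Sep 5 2026

Gaps: 3, 4, 5, 6, 7 days — each gap is 1 larger than the previous one.
Next gap: 8 days. Aug 9 2026 + 8 days = Aug 17 2026.
Next gap: 9 days. Aug 17 2026 + 9 days = Aug 26 2026.
Next gap: 10 days. Aug 26 2026 + 10 days = Sep 5 2026.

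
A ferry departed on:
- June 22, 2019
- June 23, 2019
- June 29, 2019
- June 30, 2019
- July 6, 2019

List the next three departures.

Every event lands on a Saturday or Sunday (gaps cycle 1, 6, 1, 6).
So the schedule is: every Saturday and Sunday.
Next Sunday: July 7, 2019.
The following Saturday is July 13, 2019.
Next Sunday: July 14, 2019.

July 7, 2019; July 13, 2019; July 14, 2019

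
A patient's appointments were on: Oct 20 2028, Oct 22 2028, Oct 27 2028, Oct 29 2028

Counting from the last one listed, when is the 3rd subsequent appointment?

Nov 10 2028

Every event lands on a Friday or Sunday (gaps cycle 2, 5, 2).
So the schedule is: every Friday and Sunday.
The following Friday is Nov 3 2028.
The following Sunday is Nov 5 2028.
Next Friday: Nov 10 2028.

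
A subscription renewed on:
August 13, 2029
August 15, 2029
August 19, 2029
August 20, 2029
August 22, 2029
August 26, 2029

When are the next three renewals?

Gaps: 2, 4, 1, 2, 4 days — not constant, but cyclic with period 3.
The events fall on every Monday, Wednesday and Sunday.
The following Monday is August 27, 2029.
The following Wednesday is August 29, 2029.
Next Sunday: September 2, 2029.

August 27, 2029; August 29, 2029; September 2, 2029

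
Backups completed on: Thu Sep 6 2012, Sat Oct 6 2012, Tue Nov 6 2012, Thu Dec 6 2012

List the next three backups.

Gaps: 30, 31, 30 days — not constant. Every event is on the 6th of the month.
Pattern: the 6th of each month.
January 2013: Sun Jan 6 2013.
February 2013: Wed Feb 6 2013.
March 2013: Wed Mar 6 2013.

Sun Jan 6 2013, Wed Feb 6 2013, Wed Mar 6 2013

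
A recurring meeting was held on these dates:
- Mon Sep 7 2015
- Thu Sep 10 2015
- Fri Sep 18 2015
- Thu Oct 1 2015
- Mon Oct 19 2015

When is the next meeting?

Wed Nov 11 2015

The spacing grows by 5 each time: 3, 8, 13, 18 days.
Next gap: 23 days. Mon Oct 19 2015 + 23 days = Wed Nov 11 2015.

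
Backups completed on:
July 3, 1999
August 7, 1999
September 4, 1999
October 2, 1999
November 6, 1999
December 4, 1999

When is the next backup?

Gaps: 35, 28, 28, 35, 28 days — a mix of 28 and 35. Every date is a Saturday.
Each is the 1st Saturday of its month.
1st Saturday of January 2000: January 1, 2000.

January 1, 2000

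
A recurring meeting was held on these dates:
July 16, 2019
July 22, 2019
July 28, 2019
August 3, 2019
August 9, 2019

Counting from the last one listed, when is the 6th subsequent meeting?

September 14, 2019

The spacing is 6, 6, 6, 6 days — always 6 days.
August 9, 2019 + 6 days = August 15, 2019.
August 15, 2019 + 6 days = August 21, 2019.
August 21, 2019 + 6 days = August 27, 2019.
August 27, 2019 + 6 days = September 2, 2019.
September 2, 2019 + 6 days = September 8, 2019.
September 8, 2019 + 6 days = September 14, 2019.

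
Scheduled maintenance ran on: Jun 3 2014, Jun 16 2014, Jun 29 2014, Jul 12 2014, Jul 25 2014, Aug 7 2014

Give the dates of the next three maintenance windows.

Every event comes 13 days after the last (13, 13, 13, 13, 13).
Aug 7 2014 + 13 days = Aug 20 2014.
Aug 20 2014 + 13 days = Sep 2 2014.
Sep 2 2014 + 13 days = Sep 15 2014.

Aug 20 2014, Sep 2 2014, Sep 15 2014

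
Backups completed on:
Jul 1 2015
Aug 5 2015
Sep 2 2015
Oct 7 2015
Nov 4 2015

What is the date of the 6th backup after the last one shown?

May 4 2016

Gaps: 35, 28, 35, 28 days — a mix of 28 and 35. Every date is a Wednesday.
Each is the 1st Wednesday of its month.
1st Wednesday of December 2015: Dec 2 2015.
1st Wednesday of January 2016: Jan 6 2016.
February 2016 — 1st Wednesday is Feb 3 2016.
1st Wednesday of March 2016: Mar 2 2016.
1st Wednesday of April 2016: Apr 6 2016.
May 2016 — 1st Wednesday is May 4 2016.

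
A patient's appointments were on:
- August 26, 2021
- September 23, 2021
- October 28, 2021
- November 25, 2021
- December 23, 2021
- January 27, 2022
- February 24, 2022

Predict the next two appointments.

March 24, 2022; April 28, 2022

These are Thursdays at 28- or 35-day spacing (28, 35, 28, 28, 35, 28).
The pattern: 4th Thursday of the month.
March 2022 — 4th Thursday is March 24, 2022.
4th Thursday of April 2022: April 28, 2022.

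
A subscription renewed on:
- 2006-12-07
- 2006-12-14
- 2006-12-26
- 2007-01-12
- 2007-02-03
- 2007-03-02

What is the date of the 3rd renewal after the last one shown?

Gaps: 7, 12, 17, 22, 27 days — each gap is 5 larger than the previous one.
Next gap: 32 days. 2007-03-02 + 32 days = 2007-04-03.
Next gap: 37 days. 2007-04-03 + 37 days = 2007-05-10.
Next gap: 42 days. 2007-05-10 + 42 days = 2007-06-21.

2007-06-21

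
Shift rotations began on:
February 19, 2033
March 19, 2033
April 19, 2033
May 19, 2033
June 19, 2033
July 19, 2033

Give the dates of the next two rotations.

Each date is the 19th; the gaps (28, 31, 30, 31, 30) track the month lengths.
The rule is the 19th of each month.
Next: August 2033 → August 19, 2033.
September 2033: September 19, 2033.

August 19, 2033; September 19, 2033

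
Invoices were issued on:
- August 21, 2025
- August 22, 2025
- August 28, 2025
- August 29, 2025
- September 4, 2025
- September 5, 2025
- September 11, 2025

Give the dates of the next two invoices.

Gaps: 1, 6, 1, 6, 1, 6 days — not constant, but cyclic with period 2.
The events fall on every Thursday and Friday.
Next Friday: September 12, 2025.
The following Thursday is September 18, 2025.

September 12, 2025; September 18, 2025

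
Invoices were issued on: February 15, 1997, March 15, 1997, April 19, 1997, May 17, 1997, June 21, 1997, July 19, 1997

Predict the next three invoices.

All dates are Saturdays, 28, 35, 28, 35, 28 days apart.
Specifically, the 3rd Saturday of each month.
August 1997 — 3rd Saturday is August 16, 1997.
September 1997 — 3rd Saturday is September 20, 1997.
3rd Saturday of October 1997: October 18, 1997.

August 16, 1997; September 20, 1997; October 18, 1997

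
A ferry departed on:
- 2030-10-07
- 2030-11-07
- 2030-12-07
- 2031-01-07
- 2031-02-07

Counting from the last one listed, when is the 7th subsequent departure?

Gaps: 31, 30, 31, 31 days — not constant. Every event is on the 7th of the month.
Pattern: the 7th of each month.
March 2031: 2031-03-07.
Next: April 2031 → 2031-04-07.
May 2031: 2031-05-07.
Next: June 2031 → 2031-06-07.
Next: July 2031 → 2031-07-07.
August 2031: 2031-08-07.
September 2031: 2031-09-07.

2031-09-07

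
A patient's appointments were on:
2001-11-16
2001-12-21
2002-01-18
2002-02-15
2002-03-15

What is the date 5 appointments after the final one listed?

2002-08-16

Gaps: 35, 28, 28, 28 days — a mix of 28 and 35. Every date is a Friday.
Each is the 3rd Friday of its month.
3rd Friday of April 2002: 2002-04-19.
3rd Friday of May 2002: 2002-05-17.
June 2002 — 3rd Friday is 2002-06-21.
3rd Friday of July 2002: 2002-07-19.
3rd Friday of August 2002: 2002-08-16.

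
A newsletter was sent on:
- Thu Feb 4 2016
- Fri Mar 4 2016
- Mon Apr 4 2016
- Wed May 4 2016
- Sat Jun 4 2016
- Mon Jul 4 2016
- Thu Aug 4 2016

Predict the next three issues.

Sun Sep 4 2016, Tue Oct 4 2016, Fri Nov 4 2016

The day-of-month is always 4 (29, 31, 30, 31, 30, 31 days between events).
So this recurs on the 4th of each month.
September 2016: Sun Sep 4 2016.
October 2016: Tue Oct 4 2016.
November 2016: Fri Nov 4 2016.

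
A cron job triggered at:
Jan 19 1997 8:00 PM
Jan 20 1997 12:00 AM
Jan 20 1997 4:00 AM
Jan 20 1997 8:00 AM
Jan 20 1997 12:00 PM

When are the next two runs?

Gaps: 4, 4, 4, 4 hours — each event is 4 hours after the previous one.
Jan 20 1997 12:00 PM + 4 h = Jan 20 1997 4:00 PM.
Jan 20 1997 4:00 PM + 4 h = Jan 20 1997 8:00 PM.

Jan 20 1997 4:00 PM, Jan 20 1997 8:00 PM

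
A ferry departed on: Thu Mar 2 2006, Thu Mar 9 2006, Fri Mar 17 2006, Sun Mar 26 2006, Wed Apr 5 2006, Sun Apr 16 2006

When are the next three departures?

Fri Apr 28 2006, Thu May 11 2006, Thu May 25 2006

The spacing grows by 1 each time: 7, 8, 9, 10, 11 days.
Next gap: 12 days. Sun Apr 16 2006 + 12 days = Fri Apr 28 2006.
Next gap: 13 days. Fri Apr 28 2006 + 13 days = Thu May 11 2006.
Next gap: 14 days. Thu May 11 2006 + 14 days = Thu May 25 2006.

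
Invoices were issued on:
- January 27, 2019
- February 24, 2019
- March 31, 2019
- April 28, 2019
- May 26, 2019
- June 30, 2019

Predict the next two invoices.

July 28, 2019; August 25, 2019

These are Sundays with 28, 35, 28, 28, 35-day gaps.
Each is the final Sunday of its month — March 31, 2019 is past the 28th, so '4th Sunday' doesn't fit.
July 2019 ends with Sunday July 28, 2019.
August 2019 ends with Sunday August 25, 2019.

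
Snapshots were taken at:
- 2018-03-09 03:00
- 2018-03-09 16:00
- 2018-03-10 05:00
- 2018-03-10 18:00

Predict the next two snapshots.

2018-03-11 07:00, 2018-03-11 20:00

The interval is a steady 13 hours (13, 13, 13).
2018-03-10 18:00 + 13 h = 2018-03-11 07:00.
2018-03-11 07:00 + 13 h = 2018-03-11 20:00.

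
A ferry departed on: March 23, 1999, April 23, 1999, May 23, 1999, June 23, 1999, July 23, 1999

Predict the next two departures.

August 23, 1999; September 23, 1999

Gaps: 31, 30, 31, 30 days — not constant. Every event is on the 23rd of the month.
Pattern: the 23rd of each month.
Next: August 1999 → August 23, 1999.
September 1999: September 23, 1999.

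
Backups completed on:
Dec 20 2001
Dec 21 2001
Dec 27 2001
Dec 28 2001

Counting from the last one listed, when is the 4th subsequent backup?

Jan 11 2002

Gaps: 1, 6, 1 days — not constant, but cyclic with period 2.
The events fall on every Thursday and Friday.
The following Thursday is Jan 3 2002.
Next Friday: Jan 4 2002.
Next Thursday: Jan 10 2002.
Next Friday: Jan 11 2002.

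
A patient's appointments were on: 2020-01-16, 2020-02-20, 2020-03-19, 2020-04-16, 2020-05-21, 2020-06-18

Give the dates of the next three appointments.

Gaps: 35, 28, 28, 35, 28 days — a mix of 28 and 35. Every date is a Thursday.
Each is the 3rd Thursday of its month.
3rd Thursday of July 2020: 2020-07-16.
3rd Thursday of August 2020: 2020-08-20.
September 2020 — 3rd Thursday is 2020-09-17.

2020-07-16, 2020-08-20, 2020-09-17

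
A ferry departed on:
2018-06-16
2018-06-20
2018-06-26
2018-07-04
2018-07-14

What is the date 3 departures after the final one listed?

The spacing grows by 2 each time: 4, 6, 8, 10 days.
Next gap: 12 days. 2018-07-14 + 12 days = 2018-07-26.
Next gap: 14 days. 2018-07-26 + 14 days = 2018-08-09.
Next gap: 16 days. 2018-08-09 + 16 days = 2018-08-25.

2018-08-25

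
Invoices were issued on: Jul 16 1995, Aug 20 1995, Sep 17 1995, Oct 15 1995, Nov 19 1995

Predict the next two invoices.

Dec 17 1995, Jan 21 1996

Gaps: 35, 28, 28, 35 days — a mix of 28 and 35. Every date is a Sunday.
Each is the 3rd Sunday of its month.
3rd Sunday of December 1995: Dec 17 1995.
3rd Sunday of January 1996: Jan 21 1996.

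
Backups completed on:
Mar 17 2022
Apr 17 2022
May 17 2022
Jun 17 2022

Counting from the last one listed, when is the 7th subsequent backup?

Each date is the 17th; the gaps (31, 30, 31) track the month lengths.
The rule is the 17th of each month.
July 2022: Jul 17 2022.
August 2022: Aug 17 2022.
Next: September 2022 → Sep 17 2022.
October 2022: Oct 17 2022.
November 2022: Nov 17 2022.
Next: December 2022 → Dec 17 2022.
January 2023: Jan 17 2023.

Jan 17 2023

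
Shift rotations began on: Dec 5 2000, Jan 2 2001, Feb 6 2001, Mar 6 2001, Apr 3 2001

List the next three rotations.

Gaps: 28, 35, 28, 28 days — a mix of 28 and 35. Every date is a Tuesday.
Each is the 1st Tuesday of its month.
1st Tuesday of May 2001: May 1 2001.
1st Tuesday of June 2001: Jun 5 2001.
July 2001 — 1st Tuesday is Jul 3 2001.

May 1 2001, Jun 5 2001, Jul 3 2001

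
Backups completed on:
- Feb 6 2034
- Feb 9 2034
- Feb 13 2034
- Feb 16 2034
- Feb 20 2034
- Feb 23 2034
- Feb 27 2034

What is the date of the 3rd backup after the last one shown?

Every event lands on a Monday or Thursday (gaps cycle 3, 4, 3, 4, 3, 4).
So the schedule is: every Monday and Thursday.
The following Thursday is Mar 2 2034.
The following Monday is Mar 6 2034.
The following Thursday is Mar 9 2034.

Mar 9 2034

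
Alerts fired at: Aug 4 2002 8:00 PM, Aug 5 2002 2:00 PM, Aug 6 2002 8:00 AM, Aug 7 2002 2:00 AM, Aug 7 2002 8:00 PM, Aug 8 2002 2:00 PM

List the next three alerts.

Aug 9 2002 8:00 AM, Aug 10 2002 2:00 AM, Aug 10 2002 8:00 PM

Gaps: 18, 18, 18, 18, 18 hours — each event is 18 hours after the previous one.
Aug 8 2002 2:00 PM + 18 h = Aug 9 2002 8:00 AM.
Aug 9 2002 8:00 AM + 18 h = Aug 10 2002 2:00 AM.
Aug 10 2002 2:00 AM + 18 h = Aug 10 2002 8:00 PM.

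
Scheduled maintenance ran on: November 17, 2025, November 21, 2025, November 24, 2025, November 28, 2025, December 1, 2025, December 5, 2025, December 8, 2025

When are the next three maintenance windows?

Every event lands on a Monday or Friday (gaps cycle 4, 3, 4, 3, 4, 3).
So the schedule is: every Monday and Friday.
The following Friday is December 12, 2025.
The following Monday is December 15, 2025.
The following Friday is December 19, 2025.

December 12, 2025; December 15, 2025; December 19, 2025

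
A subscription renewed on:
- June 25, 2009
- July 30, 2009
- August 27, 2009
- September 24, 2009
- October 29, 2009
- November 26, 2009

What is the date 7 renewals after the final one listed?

These are Thursdays with 35, 28, 28, 35, 28-day gaps.
Each is the final Thursday of its month — July 30, 2009 is past the 28th, so '4th Thursday' doesn't fit.
December 2009 ends with Thursday December 31, 2009.
Last Thursday of January 2010: January 28, 2010.
Last Thursday of February 2010: February 25, 2010.
Last Thursday of March 2010: March 25, 2010.
April 2010 ends with Thursday April 29, 2010.
May 2010 ends with Thursday May 27, 2010.
Last Thursday of June 2010: June 24, 2010.

June 24, 2010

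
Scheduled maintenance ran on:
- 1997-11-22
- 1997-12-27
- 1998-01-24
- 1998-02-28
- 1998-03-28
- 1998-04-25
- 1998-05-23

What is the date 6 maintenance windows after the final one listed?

1998-11-28

Gaps: 35, 28, 35, 28, 28, 28 days — a mix of 28 and 35. Every date is a Saturday.
Each is the 4th Saturday of its month.
June 1998 — 4th Saturday is 1998-06-27.
4th Saturday of July 1998: 1998-07-25.
4th Saturday of August 1998: 1998-08-22.
September 1998 — 4th Saturday is 1998-09-26.
4th Saturday of October 1998: 1998-10-24.
November 1998 — 4th Saturday is 1998-11-28.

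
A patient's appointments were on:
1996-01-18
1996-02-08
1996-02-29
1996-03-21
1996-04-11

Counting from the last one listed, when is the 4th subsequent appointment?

Every event comes 21 days after the last (21, 21, 21, 21).
1996-04-11 + 21 days = 1996-05-02.
1996-05-02 + 21 days = 1996-05-23.
1996-05-23 + 21 days = 1996-06-13.
1996-06-13 + 21 days = 1996-07-04.

1996-07-04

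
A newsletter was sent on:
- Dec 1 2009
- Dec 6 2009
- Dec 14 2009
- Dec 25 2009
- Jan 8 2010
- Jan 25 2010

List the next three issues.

Feb 14 2010, Mar 9 2010, Apr 4 2010

Gaps: 5, 8, 11, 14, 17 days — each gap is 3 larger than the previous one.
Next gap: 20 days. Jan 25 2010 + 20 days = Feb 14 2010.
Next gap: 23 days. Feb 14 2010 + 23 days = Mar 9 2010.
Next gap: 26 days. Mar 9 2010 + 26 days = Apr 4 2010.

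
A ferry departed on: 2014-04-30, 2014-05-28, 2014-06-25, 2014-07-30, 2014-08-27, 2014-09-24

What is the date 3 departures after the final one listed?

Every date is a Wednesday; gaps 28, 28, 35, 28, 28 days.
Each is the last Wednesday of its month (at least one falls on the 29th or later, ruling out '4th Wednesday').
Last Wednesday of October 2014: 2014-10-29.
November 2014 ends with Wednesday 2014-11-26.
Last Wednesday of December 2014: 2014-12-31.

2014-12-31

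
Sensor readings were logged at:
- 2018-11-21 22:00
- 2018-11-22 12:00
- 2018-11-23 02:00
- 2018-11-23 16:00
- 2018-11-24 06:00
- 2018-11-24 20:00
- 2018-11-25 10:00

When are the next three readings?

2018-11-26 00:00, 2018-11-26 14:00, 2018-11-27 04:00

Gaps: 14, 14, 14, 14, 14, 14 hours — each event is 14 hours after the previous one.
2018-11-25 10:00 + 14 h = 2018-11-26 00:00.
2018-11-26 00:00 + 14 h = 2018-11-26 14:00.
2018-11-26 14:00 + 14 h = 2018-11-27 04:00.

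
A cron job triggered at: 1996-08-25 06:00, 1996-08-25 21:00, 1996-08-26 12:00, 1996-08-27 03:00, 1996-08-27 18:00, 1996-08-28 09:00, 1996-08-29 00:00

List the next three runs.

1996-08-29 15:00, 1996-08-30 06:00, 1996-08-30 21:00

The interval is a steady 15 hours (15, 15, 15, 15, 15, 15).
1996-08-29 00:00 + 15 h = 1996-08-29 15:00.
1996-08-29 15:00 + 15 h = 1996-08-30 06:00.
1996-08-30 06:00 + 15 h = 1996-08-30 21:00.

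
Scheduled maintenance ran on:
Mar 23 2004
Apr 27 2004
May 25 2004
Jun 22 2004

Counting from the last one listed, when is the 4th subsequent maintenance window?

These are Tuesdays at 28- or 35-day spacing (35, 28, 28).
The pattern: 4th Tuesday of the month.
July 2004 — 4th Tuesday is Jul 27 2004.
August 2004 — 4th Tuesday is Aug 24 2004.
4th Tuesday of September 2004: Sep 28 2004.
October 2004 — 4th Tuesday is Oct 26 2004.

Oct 26 2004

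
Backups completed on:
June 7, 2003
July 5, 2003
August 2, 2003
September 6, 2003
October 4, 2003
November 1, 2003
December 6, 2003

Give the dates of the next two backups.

All dates are Saturdays, 28, 28, 35, 28, 28, 35 days apart.
Specifically, the 1st Saturday of each month.
January 2004 — 1st Saturday is January 3, 2004.
February 2004 — 1st Saturday is February 7, 2004.

January 3, 2004; February 7, 2004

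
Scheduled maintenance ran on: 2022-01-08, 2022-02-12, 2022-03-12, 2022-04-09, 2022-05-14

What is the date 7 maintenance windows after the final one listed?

2022-12-10

All dates are Saturdays, 35, 28, 28, 35 days apart.
Specifically, the 2nd Saturday of each month.
June 2022 — 2nd Saturday is 2022-06-11.
2nd Saturday of July 2022: 2022-07-09.
August 2022 — 2nd Saturday is 2022-08-13.
September 2022 — 2nd Saturday is 2022-09-10.
October 2022 — 2nd Saturday is 2022-10-08.
2nd Saturday of November 2022: 2022-11-12.
2nd Saturday of December 2022: 2022-12-10.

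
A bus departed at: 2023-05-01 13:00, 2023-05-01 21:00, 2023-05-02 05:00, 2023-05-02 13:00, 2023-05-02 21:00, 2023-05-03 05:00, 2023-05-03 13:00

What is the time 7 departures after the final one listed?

2023-05-05 21:00

The interval is a steady 8 hours (8, 8, 8, 8, 8, 8).
2023-05-03 13:00 + 8 h = 2023-05-03 21:00.
2023-05-03 21:00 + 8 h = 2023-05-04 05:00.
2023-05-04 05:00 + 8 h = 2023-05-04 13:00.
2023-05-04 13:00 + 8 h = 2023-05-04 21:00.
2023-05-04 21:00 + 8 h = 2023-05-05 05:00.
2023-05-05 05:00 + 8 h = 2023-05-05 13:00.
2023-05-05 13:00 + 8 h = 2023-05-05 21:00.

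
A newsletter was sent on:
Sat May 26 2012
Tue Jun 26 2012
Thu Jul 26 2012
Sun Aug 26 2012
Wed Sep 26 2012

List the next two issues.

Fri Oct 26 2012, Mon Nov 26 2012

Each date is the 26th; the gaps (31, 30, 31, 31) track the month lengths.
The rule is the 26th of each month.
October 2012: Fri Oct 26 2012.
Next: November 2012 → Mon Nov 26 2012.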